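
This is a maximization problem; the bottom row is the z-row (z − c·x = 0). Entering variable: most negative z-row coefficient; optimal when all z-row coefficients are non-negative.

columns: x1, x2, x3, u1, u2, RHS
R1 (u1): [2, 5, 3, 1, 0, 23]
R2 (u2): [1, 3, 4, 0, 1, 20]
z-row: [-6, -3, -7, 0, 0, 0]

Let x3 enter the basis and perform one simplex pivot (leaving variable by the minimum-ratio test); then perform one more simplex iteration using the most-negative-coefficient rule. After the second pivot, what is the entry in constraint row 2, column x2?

1/5

Ratio test on column x3 — row 1: 23/3 = 23/3; row 2: 20/4 = 5. Minimum is 5 at row 2 (u2 leaves); pivot element 4.
Divide row 2 by 4; eliminate column x3 from the other rows.
Second iteration: most negative z-row entry is -17/4 in column x1, so x1 enters.
Ratio test on column x1 — row 1: 8/(5/4) = 32/5; row 2: 5/(1/4) = 20. Minimum is 32/5 at row 1 (u1 leaves); pivot element 5/4.
Divide row 1 by 5/4; eliminate column x1 from the other rows.
After both pivots, the entry at constraint row 2, column x2 is 1/5.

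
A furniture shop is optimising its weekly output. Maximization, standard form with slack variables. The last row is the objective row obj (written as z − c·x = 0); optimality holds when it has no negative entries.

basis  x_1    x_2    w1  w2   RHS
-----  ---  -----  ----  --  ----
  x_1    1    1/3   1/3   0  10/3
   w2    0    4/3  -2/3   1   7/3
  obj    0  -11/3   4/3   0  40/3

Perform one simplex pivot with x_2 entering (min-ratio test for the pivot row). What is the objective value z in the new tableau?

79/4

Ratio test on column x_2 — row 1: (10/3)/(1/3) = 10; row 2: (7/3)/(4/3) = 7/4. Minimum is 7/4 at row 2 (w2 leaves); pivot element 4/3.
Pivot on row 2; the obj-row RHS becomes 40/3 − (-11/3)·(7/4) = 79/4.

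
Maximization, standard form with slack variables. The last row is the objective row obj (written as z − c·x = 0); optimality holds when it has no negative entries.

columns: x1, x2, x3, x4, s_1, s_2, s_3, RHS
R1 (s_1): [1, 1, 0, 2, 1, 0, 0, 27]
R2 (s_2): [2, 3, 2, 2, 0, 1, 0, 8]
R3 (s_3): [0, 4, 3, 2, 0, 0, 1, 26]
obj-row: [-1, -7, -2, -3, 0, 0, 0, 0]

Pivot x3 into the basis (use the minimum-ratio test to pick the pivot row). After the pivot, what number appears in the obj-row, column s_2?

1

Ratio test on column x3 — row 1: entry 0 ≤ 0; row 2: 8/2 = 4; row 3: 26/3 = 26/3. Minimum is 4 at row 2 (s_2 leaves); pivot element 2.
Divide row 2 by 2; eliminate column x3 from the other rows.
obj-row update in column s_2: 0 − (-2)·(1/2) = 1.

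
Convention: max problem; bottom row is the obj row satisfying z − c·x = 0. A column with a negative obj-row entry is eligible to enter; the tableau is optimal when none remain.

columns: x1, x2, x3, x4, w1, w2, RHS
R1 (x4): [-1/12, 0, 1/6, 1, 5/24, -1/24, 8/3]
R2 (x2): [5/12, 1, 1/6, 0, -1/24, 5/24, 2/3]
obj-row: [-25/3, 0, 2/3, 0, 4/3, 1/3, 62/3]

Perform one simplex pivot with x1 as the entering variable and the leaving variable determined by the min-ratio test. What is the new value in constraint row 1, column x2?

Ratio test on column x1 — row 1: entry -1/12 ≤ 0; row 2: (2/3)/(5/12) = 8/5. Minimum is 8/5 at row 2 (x2 leaves); pivot element 5/12.
Divide row 2 by 5/12; eliminate column x1 from the other rows.
Row 1 update in column x2: 0 − (-1/12)·(12/5) = 1/5.

1/5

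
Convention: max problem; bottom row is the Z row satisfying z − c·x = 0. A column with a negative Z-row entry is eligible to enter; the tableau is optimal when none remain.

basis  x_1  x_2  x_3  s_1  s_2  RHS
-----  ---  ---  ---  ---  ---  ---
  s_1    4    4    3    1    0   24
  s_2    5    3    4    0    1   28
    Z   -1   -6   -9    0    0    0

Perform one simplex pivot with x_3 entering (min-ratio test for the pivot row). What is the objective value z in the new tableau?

Ratio test on column x_3 — row 1: 24/3 = 8; row 2: 28/4 = 7. Minimum is 7 at row 2 (s_2 leaves); pivot element 4.
Pivot on row 2; the Z-row RHS becomes 0 − (-9)·7 = 63.

63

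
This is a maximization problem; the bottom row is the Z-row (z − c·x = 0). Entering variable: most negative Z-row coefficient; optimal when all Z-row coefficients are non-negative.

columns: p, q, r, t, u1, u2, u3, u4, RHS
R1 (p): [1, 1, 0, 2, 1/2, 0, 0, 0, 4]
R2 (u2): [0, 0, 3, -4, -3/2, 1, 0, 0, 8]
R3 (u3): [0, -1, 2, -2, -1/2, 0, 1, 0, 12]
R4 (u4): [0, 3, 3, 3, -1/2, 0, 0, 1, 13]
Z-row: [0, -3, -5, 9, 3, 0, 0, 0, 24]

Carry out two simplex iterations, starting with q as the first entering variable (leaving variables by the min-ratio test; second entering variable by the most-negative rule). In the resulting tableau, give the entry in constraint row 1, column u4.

Ratio test on column q — row 1: 4/1 = 4; row 2: entry 0 ≤ 0; row 3: entry -1 ≤ 0; row 4: 13/3 = 13/3. Minimum is 4 at row 1 (p leaves); pivot element 1.
Divide row 1 by 1; eliminate column q from the other rows.
Second iteration: most negative Z-row entry is -5 in column r, so r enters.
Ratio test on column r — row 1: entry 0 ≤ 0; row 2: 8/3 = 8/3; row 3: 16/2 = 8; row 4: 1/3 = 1/3. Minimum is 1/3 at row 4 (u4 leaves); pivot element 3.
Divide row 4 by 3; eliminate column r from the other rows.
After both pivots, the entry at constraint row 1, column u4 is 0.

0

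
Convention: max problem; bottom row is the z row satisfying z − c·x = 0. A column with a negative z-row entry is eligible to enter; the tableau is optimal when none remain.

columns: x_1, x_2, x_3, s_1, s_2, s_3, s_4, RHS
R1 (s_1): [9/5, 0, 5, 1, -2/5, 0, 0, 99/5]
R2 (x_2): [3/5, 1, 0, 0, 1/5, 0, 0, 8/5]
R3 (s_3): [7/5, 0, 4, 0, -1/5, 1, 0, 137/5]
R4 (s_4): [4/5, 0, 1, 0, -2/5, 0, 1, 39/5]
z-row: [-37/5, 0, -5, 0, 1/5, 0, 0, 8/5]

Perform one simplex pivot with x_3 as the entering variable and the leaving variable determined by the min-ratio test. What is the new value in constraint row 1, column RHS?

Ratio test on column x_3 — row 1: (99/5)/5 = 99/25; row 2: entry 0 ≤ 0; row 3: (137/5)/4 = 137/20; row 4: (39/5)/1 = 39/5. Minimum is 99/25 at row 1 (s_1 leaves); pivot element 5.
Divide row 1 by 5; eliminate column x_3 from the other rows.
In the new row 1, the RHS entry is the old entry divided by the pivot: (99/5)/5 = 99/25.

99/25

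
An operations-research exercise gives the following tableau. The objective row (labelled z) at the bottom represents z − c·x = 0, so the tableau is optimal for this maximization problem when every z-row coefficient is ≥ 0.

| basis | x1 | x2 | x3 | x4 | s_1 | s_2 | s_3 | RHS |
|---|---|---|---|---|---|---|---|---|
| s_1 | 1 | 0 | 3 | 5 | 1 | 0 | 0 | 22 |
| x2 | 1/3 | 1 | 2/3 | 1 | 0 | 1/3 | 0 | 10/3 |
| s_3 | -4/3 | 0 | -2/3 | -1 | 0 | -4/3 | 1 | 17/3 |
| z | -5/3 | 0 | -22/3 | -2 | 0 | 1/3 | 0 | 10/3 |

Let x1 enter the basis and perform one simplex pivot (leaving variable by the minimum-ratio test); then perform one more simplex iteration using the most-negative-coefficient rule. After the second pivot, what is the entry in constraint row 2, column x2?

Ratio test on column x1 — row 1: 22/1 = 22; row 2: (10/3)/(1/3) = 10; row 3: entry -4/3 ≤ 0. Minimum is 10 at row 2 (x2 leaves); pivot element 1/3.
Divide row 2 by 1/3; eliminate column x1 from the other rows.
Second iteration: most negative z-row entry is -4 in column x3, so x3 enters.
Ratio test on column x3 — row 1: 12/1 = 12; row 2: 10/2 = 5; row 3: 19/2 = 19/2. Minimum is 5 at row 2 (x1 leaves); pivot element 2.
Divide row 2 by 2; eliminate column x3 from the other rows.
After both pivots, the entry at constraint row 2, column x2 is 3/2.

3/2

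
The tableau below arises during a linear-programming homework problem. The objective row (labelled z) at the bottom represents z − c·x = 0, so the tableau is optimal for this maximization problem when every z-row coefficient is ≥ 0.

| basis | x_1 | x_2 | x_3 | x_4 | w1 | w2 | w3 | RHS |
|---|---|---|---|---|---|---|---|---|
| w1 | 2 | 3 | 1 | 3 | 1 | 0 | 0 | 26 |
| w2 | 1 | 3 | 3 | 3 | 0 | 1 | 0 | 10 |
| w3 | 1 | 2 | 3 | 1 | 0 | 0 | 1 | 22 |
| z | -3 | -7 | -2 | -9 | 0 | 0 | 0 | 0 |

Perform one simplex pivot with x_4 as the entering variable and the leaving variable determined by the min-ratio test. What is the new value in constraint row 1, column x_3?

Ratio test on column x_4 — row 1: 26/3 = 26/3; row 2: 10/3 = 10/3; row 3: 22/1 = 22. Minimum is 10/3 at row 2 (w2 leaves); pivot element 3.
Divide row 2 by 3; eliminate column x_4 from the other rows.
Row 1 update in column x_3: 1 − 3·1 = -2.

-2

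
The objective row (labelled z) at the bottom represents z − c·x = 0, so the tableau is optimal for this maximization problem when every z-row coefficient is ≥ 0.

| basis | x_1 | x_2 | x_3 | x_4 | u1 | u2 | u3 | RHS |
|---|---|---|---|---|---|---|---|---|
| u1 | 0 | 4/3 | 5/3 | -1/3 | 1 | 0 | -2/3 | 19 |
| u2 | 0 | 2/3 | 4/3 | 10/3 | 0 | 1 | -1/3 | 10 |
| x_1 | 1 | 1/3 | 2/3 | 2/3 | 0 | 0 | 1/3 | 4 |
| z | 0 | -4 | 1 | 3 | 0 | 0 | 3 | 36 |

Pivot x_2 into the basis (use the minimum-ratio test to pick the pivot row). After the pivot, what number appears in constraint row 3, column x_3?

2

Ratio test on column x_2 — row 1: 19/(4/3) = 57/4; row 2: 10/(2/3) = 15; row 3: 4/(1/3) = 12. Minimum is 12 at row 3 (x_1 leaves); pivot element 1/3.
Divide row 3 by 1/3; eliminate column x_2 from the other rows.
In the new row 3, the x_3 entry is the old entry divided by the pivot: (2/3)/(1/3) = 2.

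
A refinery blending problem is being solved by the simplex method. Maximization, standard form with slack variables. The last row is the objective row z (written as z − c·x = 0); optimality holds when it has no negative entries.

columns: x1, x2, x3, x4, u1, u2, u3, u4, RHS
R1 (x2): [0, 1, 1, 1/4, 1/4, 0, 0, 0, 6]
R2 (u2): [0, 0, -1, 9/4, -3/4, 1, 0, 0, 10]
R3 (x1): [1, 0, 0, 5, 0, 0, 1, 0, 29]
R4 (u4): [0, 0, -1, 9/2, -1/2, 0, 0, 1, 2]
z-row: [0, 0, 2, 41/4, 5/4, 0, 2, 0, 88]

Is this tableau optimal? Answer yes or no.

yes

Every z-row coefficient is ≥ 0, so the tableau is optimal.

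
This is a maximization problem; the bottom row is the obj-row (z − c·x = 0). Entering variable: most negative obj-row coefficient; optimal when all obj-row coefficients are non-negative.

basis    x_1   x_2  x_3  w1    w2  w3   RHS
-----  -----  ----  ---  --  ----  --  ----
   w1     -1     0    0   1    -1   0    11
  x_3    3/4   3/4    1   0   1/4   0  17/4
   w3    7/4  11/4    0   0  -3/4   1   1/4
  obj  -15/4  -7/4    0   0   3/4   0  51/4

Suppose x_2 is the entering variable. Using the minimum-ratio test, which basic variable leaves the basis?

w3

Column x_2 entries and ratios — w1: 0 ≤ 0, skip; x_3: (17/4)/(3/4) = 17/3; w3: (1/4)/(11/4) = 1/11.
Smallest ratio is 1/11 in the row of w3, so w3 leaves.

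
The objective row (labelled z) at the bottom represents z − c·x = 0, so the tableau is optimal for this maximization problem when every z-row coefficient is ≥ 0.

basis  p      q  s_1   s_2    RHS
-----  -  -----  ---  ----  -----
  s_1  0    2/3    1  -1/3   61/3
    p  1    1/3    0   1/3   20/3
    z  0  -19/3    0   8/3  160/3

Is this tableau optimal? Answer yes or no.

The z-row has a negative entry -19/3 in column q, so it is not optimal.

no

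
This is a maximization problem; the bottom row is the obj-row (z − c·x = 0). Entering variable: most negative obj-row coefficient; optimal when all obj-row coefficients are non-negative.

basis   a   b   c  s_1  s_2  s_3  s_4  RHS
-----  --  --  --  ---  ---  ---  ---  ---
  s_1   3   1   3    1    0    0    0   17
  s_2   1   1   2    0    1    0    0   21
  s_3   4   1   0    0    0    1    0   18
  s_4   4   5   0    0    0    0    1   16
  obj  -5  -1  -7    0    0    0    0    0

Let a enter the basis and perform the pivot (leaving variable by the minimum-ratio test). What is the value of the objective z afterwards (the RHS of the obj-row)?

20

Ratio test on column a — row 1: 17/3 = 17/3; row 2: 21/1 = 21; row 3: 18/4 = 9/2; row 4: 16/4 = 4. Minimum is 4 at row 4 (s_4 leaves); pivot element 4.
Pivot on row 4; the obj-row RHS becomes 0 − (-5)·4 = 20.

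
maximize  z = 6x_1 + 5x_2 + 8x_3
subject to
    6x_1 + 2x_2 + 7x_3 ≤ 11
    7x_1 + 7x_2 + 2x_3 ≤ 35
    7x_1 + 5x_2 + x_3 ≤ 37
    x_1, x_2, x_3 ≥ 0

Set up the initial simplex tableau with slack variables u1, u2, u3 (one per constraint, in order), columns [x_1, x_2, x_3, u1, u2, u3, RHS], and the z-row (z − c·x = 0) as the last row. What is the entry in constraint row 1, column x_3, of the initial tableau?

7

Constraint 1 has coefficient 7 on x_3.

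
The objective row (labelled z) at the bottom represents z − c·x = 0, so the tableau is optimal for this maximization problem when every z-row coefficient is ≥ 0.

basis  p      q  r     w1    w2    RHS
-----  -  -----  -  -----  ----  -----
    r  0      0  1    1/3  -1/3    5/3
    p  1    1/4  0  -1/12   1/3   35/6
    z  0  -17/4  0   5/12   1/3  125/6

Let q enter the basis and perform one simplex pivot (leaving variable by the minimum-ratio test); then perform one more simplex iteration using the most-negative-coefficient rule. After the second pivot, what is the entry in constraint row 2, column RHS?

Ratio test on column q — row 1: entry 0 ≤ 0; row 2: (35/6)/(1/4) = 70/3. Minimum is 70/3 at row 2 (p leaves); pivot element 1/4.
Divide row 2 by 1/4; eliminate column q from the other rows.
Second iteration: most negative z-row entry is -1 in column w1, so w1 enters.
Ratio test on column w1 — row 1: (5/3)/(1/3) = 5; row 2: entry -1/3 ≤ 0. Minimum is 5 at row 1 (r leaves); pivot element 1/3.
Divide row 1 by 1/3; eliminate column w1 from the other rows.
After both pivots, the entry at constraint row 2, column RHS is 25.

25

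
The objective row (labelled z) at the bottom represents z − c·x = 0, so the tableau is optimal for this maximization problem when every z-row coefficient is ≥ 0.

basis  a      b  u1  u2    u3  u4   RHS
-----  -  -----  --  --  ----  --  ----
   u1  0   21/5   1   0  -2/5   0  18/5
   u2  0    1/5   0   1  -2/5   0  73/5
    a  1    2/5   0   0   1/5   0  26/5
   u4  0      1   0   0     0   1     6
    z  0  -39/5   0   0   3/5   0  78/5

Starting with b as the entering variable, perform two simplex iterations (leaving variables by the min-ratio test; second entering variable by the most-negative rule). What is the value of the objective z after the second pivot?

126/5

Ratio test on column b — row 1: (18/5)/(21/5) = 6/7; row 2: (73/5)/(1/5) = 73; row 3: (26/5)/(2/5) = 13; row 4: 6/1 = 6. Minimum is 6/7 at row 1 (u1 leaves); pivot element 21/5.
Pivot on row 1; the z-row RHS becomes 78/5 − (-39/5)·(6/7) = 156/7.
Next entering variable (most negative z-row entry -1/7): u3.
Ratio test on column u3 — row 1: entry -2/21 ≤ 0; row 2: entry -8/21 ≤ 0; row 3: (34/7)/(5/21) = 102/5; row 4: (36/7)/(2/21) = 54. Minimum is 102/5 at row 3 (a leaves); pivot element 5/21.
After the second pivot the z-row RHS is 156/7 − (-1/7)·(102/5) = 126/5.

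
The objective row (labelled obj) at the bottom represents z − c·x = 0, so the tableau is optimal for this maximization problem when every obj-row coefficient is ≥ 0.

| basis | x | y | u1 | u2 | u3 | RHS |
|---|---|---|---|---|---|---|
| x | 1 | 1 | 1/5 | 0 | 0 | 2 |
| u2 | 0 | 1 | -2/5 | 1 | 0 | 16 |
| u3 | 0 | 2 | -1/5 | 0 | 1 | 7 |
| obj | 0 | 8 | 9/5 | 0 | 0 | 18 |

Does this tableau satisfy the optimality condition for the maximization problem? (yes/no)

Every obj-row coefficient is ≥ 0, so the tableau is optimal.

yes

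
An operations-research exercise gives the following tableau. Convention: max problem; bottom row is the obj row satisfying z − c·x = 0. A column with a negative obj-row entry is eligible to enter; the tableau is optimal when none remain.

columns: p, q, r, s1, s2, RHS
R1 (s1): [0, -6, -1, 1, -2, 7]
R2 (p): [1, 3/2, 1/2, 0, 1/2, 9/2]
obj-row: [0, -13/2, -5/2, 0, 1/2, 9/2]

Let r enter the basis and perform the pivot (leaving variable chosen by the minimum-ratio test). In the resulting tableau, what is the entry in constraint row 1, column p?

2

Ratio test on column r — row 1: entry -1 ≤ 0; row 2: (9/2)/(1/2) = 9. Minimum is 9 at row 2 (p leaves); pivot element 1/2.
Divide row 2 by 1/2; eliminate column r from the other rows.
Row 1 update in column p: 0 − (-1)·2 = 2.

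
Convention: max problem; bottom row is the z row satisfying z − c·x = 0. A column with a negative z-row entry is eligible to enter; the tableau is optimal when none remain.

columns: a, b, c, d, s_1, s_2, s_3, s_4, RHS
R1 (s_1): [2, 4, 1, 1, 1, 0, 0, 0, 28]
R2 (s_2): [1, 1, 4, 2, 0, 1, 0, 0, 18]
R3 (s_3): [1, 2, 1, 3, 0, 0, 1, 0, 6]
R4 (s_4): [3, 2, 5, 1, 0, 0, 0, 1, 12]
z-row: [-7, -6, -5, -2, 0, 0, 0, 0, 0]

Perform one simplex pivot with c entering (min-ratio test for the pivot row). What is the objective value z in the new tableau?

12

Ratio test on column c — row 1: 28/1 = 28; row 2: 18/4 = 9/2; row 3: 6/1 = 6; row 4: 12/5 = 12/5. Minimum is 12/5 at row 4 (s_4 leaves); pivot element 5.
Pivot on row 4; the z-row RHS becomes 0 − (-5)·(12/5) = 12.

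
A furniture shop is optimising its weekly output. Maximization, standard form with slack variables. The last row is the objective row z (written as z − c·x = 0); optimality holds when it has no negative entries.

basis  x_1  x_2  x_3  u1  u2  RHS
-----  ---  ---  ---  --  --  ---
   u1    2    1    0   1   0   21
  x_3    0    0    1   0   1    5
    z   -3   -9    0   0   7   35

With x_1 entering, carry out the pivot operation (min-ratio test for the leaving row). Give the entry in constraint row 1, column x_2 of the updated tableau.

Ratio test on column x_1 — row 1: 21/2 = 21/2; row 2: entry 0 ≤ 0. Minimum is 21/2 at row 1 (u1 leaves); pivot element 2.
Divide row 1 by 2; eliminate column x_1 from the other rows.
In the new row 1, the x_2 entry is the old entry divided by the pivot: 1/2 = 1/2.

1/2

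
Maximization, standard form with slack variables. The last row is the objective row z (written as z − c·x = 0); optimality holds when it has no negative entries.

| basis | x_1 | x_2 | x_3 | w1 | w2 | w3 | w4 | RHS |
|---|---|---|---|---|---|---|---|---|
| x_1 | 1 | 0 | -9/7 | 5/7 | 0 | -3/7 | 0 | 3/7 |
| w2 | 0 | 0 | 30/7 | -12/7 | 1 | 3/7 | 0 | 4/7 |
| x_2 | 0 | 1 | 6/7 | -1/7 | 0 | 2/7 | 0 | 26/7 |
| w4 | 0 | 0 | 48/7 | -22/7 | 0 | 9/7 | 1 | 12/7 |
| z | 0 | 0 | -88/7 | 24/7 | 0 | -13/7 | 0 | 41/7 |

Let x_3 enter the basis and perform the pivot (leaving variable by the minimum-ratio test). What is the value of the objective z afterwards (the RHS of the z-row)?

Ratio test on column x_3 — row 1: entry -9/7 ≤ 0; row 2: (4/7)/(30/7) = 2/15; row 3: (26/7)/(6/7) = 13/3; row 4: (12/7)/(48/7) = 1/4. Minimum is 2/15 at row 2 (w2 leaves); pivot element 30/7.
Pivot on row 2; the z-row RHS becomes 41/7 − (-88/7)·(2/15) = 113/15.

113/15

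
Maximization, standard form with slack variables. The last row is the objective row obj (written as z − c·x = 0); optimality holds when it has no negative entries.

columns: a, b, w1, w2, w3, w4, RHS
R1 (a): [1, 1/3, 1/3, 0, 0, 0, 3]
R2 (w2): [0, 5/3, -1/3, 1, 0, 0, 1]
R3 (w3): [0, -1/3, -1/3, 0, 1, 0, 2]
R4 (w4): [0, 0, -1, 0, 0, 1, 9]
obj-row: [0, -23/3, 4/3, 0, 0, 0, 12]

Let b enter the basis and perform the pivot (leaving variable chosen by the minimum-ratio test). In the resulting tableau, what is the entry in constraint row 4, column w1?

Ratio test on column b — row 1: 3/(1/3) = 9; row 2: 1/(5/3) = 3/5; row 3: entry -1/3 ≤ 0; row 4: entry 0 ≤ 0. Minimum is 3/5 at row 2 (w2 leaves); pivot element 5/3.
Divide row 2 by 5/3; eliminate column b from the other rows.
Row 4 update in column w1: -1 − 0·(-1/5) = -1.

-1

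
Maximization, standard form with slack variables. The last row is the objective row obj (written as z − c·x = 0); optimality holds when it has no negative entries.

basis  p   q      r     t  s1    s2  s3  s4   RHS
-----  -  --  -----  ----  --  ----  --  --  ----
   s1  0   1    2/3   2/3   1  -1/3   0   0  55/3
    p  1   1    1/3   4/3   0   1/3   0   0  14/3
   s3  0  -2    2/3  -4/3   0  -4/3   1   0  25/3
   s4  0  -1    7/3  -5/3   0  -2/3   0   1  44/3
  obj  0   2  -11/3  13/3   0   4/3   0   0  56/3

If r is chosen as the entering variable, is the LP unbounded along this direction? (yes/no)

no

Column r has positive entries in row(s) 1, 2, 3, 4, so the ratio test bounds it — not unbounded.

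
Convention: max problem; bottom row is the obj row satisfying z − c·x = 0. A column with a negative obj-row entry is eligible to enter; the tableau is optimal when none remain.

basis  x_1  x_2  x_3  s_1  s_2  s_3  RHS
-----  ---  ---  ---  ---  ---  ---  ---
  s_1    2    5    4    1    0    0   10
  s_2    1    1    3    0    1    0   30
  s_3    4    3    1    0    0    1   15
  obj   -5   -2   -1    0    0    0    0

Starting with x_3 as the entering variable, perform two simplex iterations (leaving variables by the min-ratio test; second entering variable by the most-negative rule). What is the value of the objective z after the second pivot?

Ratio test on column x_3 — row 1: 10/4 = 5/2; row 2: 30/3 = 10; row 3: 15/1 = 15. Minimum is 5/2 at row 1 (s_1 leaves); pivot element 4.
Pivot on row 1; the obj-row RHS becomes 0 − (-1)·(5/2) = 5/2.
Next entering variable (most negative obj-row entry -9/2): x_1.
Ratio test on column x_1 — row 1: (5/2)/(1/2) = 5; row 2: entry -1/2 ≤ 0; row 3: (25/2)/(7/2) = 25/7. Minimum is 25/7 at row 3 (s_3 leaves); pivot element 7/2.
After the second pivot the obj-row RHS is 5/2 − (-9/2)·(25/7) = 130/7.

130/7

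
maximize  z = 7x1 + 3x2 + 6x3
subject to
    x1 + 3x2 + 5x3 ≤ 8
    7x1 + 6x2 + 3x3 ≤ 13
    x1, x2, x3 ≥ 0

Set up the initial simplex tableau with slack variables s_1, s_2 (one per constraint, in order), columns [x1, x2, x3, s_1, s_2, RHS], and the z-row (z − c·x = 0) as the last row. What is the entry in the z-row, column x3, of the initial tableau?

-6

The z-row carries the negated objective coefficients: the x3 entry is -6.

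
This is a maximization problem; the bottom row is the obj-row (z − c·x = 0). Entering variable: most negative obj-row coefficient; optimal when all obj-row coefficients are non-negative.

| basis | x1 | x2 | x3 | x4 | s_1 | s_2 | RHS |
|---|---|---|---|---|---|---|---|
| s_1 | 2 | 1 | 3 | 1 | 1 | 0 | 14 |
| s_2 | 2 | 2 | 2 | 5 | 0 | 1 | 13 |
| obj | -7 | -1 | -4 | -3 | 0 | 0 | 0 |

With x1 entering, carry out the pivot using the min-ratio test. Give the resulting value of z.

Ratio test on column x1 — row 1: 14/2 = 7; row 2: 13/2 = 13/2. Minimum is 13/2 at row 2 (s_2 leaves); pivot element 2.
Pivot on row 2; the obj-row RHS becomes 0 − (-7)·(13/2) = 91/2.

91/2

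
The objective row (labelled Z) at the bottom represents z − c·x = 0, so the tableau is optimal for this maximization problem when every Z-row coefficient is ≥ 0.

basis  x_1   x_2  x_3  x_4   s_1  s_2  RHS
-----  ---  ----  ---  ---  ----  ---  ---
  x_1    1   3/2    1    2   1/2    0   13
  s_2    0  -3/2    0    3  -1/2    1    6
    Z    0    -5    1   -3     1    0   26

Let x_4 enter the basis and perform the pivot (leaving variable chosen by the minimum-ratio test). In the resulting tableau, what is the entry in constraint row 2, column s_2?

Ratio test on column x_4 — row 1: 13/2 = 13/2; row 2: 6/3 = 2. Minimum is 2 at row 2 (s_2 leaves); pivot element 3.
Divide row 2 by 3; eliminate column x_4 from the other rows.
In the new row 2, the s_2 entry is the old entry divided by the pivot: 1/3 = 1/3.

1/3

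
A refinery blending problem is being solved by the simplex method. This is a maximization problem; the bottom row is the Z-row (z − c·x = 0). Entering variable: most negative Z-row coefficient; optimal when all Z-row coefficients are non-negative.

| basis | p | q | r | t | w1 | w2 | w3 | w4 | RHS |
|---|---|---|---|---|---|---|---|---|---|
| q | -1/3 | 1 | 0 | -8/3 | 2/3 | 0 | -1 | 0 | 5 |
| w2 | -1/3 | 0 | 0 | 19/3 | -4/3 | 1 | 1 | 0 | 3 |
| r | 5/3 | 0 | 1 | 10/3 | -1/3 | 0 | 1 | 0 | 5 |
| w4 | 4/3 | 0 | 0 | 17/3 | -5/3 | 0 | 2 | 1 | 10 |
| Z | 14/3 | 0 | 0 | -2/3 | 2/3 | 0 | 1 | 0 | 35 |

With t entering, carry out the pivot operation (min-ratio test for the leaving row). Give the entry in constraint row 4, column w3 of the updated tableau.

21/19

Ratio test on column t — row 1: entry -8/3 ≤ 0; row 2: 3/(19/3) = 9/19; row 3: 5/(10/3) = 3/2; row 4: 10/(17/3) = 30/17. Minimum is 9/19 at row 2 (w2 leaves); pivot element 19/3.
Divide row 2 by 19/3; eliminate column t from the other rows.
Row 4 update in column w3: 2 − (17/3)·(3/19) = 21/19.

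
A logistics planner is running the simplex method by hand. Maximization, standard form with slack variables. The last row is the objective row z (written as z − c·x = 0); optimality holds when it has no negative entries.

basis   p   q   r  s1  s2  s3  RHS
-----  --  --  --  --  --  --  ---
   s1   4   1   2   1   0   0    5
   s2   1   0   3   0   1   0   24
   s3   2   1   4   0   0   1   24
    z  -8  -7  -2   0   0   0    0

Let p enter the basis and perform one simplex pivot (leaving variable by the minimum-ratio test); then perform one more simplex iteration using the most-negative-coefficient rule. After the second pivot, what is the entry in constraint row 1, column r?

Ratio test on column p — row 1: 5/4 = 5/4; row 2: 24/1 = 24; row 3: 24/2 = 12. Minimum is 5/4 at row 1 (s1 leaves); pivot element 4.
Divide row 1 by 4; eliminate column p from the other rows.
Second iteration: most negative z-row entry is -5 in column q, so q enters.
Ratio test on column q — row 1: (5/4)/(1/4) = 5; row 2: entry -1/4 ≤ 0; row 3: (43/2)/(1/2) = 43. Minimum is 5 at row 1 (p leaves); pivot element 1/4.
Divide row 1 by 1/4; eliminate column q from the other rows.
After both pivots, the entry at constraint row 1, column r is 2.

2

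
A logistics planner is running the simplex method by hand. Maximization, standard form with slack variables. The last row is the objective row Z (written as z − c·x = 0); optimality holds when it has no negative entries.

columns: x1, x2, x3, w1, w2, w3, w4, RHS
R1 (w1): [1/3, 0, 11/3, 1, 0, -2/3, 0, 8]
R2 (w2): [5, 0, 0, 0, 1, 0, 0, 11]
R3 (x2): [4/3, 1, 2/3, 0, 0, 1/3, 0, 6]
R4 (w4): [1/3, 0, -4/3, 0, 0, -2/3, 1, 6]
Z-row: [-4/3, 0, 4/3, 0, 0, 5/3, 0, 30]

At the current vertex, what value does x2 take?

6

x2 is basic (row 3); its value is the RHS of that row, 6.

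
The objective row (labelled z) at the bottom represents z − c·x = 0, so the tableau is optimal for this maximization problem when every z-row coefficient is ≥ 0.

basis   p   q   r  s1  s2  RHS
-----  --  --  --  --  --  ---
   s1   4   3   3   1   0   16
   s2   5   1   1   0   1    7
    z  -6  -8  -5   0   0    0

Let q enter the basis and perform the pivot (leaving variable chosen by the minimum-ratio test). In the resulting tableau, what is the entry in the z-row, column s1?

8/3

Ratio test on column q — row 1: 16/3 = 16/3; row 2: 7/1 = 7. Minimum is 16/3 at row 1 (s1 leaves); pivot element 3.
Divide row 1 by 3; eliminate column q from the other rows.
z-row update in column s1: 0 − (-8)·(1/3) = 8/3.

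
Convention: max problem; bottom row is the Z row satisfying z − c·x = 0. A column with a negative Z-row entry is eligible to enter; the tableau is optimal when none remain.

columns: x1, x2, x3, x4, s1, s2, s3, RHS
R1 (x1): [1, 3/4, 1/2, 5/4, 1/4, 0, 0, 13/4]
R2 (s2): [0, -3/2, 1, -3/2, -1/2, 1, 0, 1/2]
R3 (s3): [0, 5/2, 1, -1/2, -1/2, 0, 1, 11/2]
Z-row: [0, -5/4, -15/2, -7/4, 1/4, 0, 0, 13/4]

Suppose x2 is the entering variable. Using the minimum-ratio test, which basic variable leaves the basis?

s3

Column x2 entries and ratios — x1: (13/4)/(3/4) = 13/3; s2: -3/2 ≤ 0, skip; s3: (11/2)/(5/2) = 11/5.
Smallest ratio is 11/5 in the row of s3, so s3 leaves.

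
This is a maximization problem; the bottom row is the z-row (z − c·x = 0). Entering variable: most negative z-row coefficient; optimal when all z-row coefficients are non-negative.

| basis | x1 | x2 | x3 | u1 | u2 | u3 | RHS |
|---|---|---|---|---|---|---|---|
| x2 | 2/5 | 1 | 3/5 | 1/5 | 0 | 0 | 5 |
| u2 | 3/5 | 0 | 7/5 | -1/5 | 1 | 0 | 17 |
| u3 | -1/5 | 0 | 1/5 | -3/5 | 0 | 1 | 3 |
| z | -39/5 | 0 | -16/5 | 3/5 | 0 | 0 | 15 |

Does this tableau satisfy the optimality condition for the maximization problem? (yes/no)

The z-row has a negative entry -39/5 in column x1, so it is not optimal.

no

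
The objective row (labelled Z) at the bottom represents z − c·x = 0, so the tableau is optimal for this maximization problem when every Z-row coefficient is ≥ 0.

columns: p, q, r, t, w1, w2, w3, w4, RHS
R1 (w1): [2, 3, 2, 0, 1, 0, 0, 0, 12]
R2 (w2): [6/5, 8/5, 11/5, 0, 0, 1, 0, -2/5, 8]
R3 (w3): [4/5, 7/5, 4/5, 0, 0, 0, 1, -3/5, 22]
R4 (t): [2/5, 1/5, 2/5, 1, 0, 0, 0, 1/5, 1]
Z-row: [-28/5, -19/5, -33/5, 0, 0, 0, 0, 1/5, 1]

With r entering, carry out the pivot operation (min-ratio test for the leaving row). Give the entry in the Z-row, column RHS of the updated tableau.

Ratio test on column r — row 1: 12/2 = 6; row 2: 8/(11/5) = 40/11; row 3: 22/(4/5) = 55/2; row 4: 1/(2/5) = 5/2. Minimum is 5/2 at row 4 (t leaves); pivot element 2/5.
Divide row 4 by 2/5; eliminate column r from the other rows.
Z-row update in column RHS: 1 − (-33/5)·(5/2) = 35/2.

35/2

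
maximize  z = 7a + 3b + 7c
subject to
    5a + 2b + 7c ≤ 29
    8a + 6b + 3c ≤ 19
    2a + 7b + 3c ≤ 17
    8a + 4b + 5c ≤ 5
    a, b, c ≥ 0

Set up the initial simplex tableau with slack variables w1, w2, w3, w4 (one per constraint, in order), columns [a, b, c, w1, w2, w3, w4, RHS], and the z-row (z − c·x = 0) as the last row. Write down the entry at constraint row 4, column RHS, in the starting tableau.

5

The RHS of constraint 4 is b_4 = 5.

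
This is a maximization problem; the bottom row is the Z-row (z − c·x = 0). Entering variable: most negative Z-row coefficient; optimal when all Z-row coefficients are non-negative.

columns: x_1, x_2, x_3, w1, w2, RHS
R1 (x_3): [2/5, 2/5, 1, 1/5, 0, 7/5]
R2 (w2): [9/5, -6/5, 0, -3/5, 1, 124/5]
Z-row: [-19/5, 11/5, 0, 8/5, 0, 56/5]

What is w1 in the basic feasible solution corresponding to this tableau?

0

w1 is not in the basis, so in the current basic feasible solution w1 = 0.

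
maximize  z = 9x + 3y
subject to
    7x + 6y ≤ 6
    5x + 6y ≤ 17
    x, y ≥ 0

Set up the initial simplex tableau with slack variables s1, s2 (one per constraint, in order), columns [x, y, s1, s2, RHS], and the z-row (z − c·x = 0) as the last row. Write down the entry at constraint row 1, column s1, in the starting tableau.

1

Slack s1 belongs to constraint 1; its column is the unit vector e_1, so the entry in row 1 is 1.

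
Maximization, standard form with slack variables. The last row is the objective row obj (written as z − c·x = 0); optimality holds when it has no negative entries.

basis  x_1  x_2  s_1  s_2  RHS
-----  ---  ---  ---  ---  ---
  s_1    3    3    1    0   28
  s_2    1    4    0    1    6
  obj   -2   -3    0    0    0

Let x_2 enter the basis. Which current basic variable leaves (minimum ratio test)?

s_2

Column x_2 entries and ratios — s_1: 28/3 = 28/3; s_2: 6/4 = 3/2.
Smallest ratio is 3/2 in the row of s_2, so s_2 leaves.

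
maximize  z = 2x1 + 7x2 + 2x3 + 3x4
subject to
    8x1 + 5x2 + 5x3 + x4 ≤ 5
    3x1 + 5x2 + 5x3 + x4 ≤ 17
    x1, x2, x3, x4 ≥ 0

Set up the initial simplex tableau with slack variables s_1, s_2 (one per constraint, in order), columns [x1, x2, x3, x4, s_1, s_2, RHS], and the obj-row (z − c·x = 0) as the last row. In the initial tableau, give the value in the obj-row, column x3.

-2

The obj-row carries the negated objective coefficients: the x3 entry is -2.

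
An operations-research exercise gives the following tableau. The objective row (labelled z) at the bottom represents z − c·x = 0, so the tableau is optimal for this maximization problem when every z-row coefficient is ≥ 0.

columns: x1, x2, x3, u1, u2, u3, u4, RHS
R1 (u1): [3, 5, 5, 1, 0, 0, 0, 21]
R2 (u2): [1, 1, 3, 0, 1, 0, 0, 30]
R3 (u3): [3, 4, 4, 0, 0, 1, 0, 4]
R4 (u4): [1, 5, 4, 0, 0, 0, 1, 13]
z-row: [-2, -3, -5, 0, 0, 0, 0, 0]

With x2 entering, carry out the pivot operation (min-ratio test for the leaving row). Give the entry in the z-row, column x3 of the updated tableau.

Ratio test on column x2 — row 1: 21/5 = 21/5; row 2: 30/1 = 30; row 3: 4/4 = 1; row 4: 13/5 = 13/5. Minimum is 1 at row 3 (u3 leaves); pivot element 4.
Divide row 3 by 4; eliminate column x2 from the other rows.
z-row update in column x3: -5 − (-3)·1 = -2.

-2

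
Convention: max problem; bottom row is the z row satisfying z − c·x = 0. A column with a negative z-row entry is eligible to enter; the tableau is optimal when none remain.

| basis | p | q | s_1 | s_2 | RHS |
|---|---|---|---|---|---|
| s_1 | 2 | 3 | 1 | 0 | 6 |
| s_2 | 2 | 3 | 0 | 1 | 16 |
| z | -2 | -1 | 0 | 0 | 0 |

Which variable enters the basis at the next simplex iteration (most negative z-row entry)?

p

Negative z-row entries: p: -2, q: -1.
The most negative is -2 in column p, so p enters.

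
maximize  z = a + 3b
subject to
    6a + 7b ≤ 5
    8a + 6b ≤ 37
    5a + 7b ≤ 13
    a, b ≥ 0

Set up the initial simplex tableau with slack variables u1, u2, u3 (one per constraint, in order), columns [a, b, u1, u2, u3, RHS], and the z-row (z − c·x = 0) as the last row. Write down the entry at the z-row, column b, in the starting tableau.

-3

The z-row carries the negated objective coefficients: the b entry is -3.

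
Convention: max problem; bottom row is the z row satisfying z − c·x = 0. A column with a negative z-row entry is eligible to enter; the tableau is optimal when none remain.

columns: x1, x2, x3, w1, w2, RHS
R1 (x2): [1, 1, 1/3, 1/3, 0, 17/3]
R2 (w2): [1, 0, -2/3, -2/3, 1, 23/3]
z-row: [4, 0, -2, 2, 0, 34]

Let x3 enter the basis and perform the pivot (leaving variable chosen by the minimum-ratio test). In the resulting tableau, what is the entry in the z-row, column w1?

Ratio test on column x3 — row 1: (17/3)/(1/3) = 17; row 2: entry -2/3 ≤ 0. Minimum is 17 at row 1 (x2 leaves); pivot element 1/3.
Divide row 1 by 1/3; eliminate column x3 from the other rows.
z-row update in column w1: 2 − (-2)·1 = 4.

4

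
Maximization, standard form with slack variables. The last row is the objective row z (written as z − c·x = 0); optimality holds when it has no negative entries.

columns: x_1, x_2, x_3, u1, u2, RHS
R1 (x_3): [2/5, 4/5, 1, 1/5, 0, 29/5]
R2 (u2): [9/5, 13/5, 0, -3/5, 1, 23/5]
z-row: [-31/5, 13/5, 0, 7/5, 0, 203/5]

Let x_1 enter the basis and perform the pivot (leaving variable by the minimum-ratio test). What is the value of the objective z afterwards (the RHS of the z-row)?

Ratio test on column x_1 — row 1: (29/5)/(2/5) = 29/2; row 2: (23/5)/(9/5) = 23/9. Minimum is 23/9 at row 2 (u2 leaves); pivot element 9/5.
Pivot on row 2; the z-row RHS becomes 203/5 − (-31/5)·(23/9) = 508/9.

508/9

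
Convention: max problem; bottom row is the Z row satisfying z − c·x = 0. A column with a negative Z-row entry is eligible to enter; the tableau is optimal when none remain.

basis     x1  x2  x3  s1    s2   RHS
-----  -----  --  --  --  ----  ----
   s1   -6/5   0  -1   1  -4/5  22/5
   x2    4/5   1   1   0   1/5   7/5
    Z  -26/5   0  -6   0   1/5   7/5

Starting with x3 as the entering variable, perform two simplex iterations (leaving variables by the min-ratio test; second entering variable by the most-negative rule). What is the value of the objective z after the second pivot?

21/2

Ratio test on column x3 — row 1: entry -1 ≤ 0; row 2: (7/5)/1 = 7/5. Minimum is 7/5 at row 2 (x2 leaves); pivot element 1.
Pivot on row 2; the Z-row RHS becomes 7/5 − (-6)·(7/5) = 49/5.
Next entering variable (most negative Z-row entry -2/5): x1.
Ratio test on column x1 — row 1: entry -2/5 ≤ 0; row 2: (7/5)/(4/5) = 7/4. Minimum is 7/4 at row 2 (x3 leaves); pivot element 4/5.
After the second pivot the Z-row RHS is 49/5 − (-2/5)·(7/4) = 21/2.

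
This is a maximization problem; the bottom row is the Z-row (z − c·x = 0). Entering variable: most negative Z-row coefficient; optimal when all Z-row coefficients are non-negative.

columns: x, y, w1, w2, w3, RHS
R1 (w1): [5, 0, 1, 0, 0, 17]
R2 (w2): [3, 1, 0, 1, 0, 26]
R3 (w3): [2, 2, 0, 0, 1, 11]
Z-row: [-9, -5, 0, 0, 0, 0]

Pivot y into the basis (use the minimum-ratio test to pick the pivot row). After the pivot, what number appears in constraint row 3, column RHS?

Ratio test on column y — row 1: entry 0 ≤ 0; row 2: 26/1 = 26; row 3: 11/2 = 11/2. Minimum is 11/2 at row 3 (w3 leaves); pivot element 2.
Divide row 3 by 2; eliminate column y from the other rows.
In the new row 3, the RHS entry is the old entry divided by the pivot: 11/2 = 11/2.

11/2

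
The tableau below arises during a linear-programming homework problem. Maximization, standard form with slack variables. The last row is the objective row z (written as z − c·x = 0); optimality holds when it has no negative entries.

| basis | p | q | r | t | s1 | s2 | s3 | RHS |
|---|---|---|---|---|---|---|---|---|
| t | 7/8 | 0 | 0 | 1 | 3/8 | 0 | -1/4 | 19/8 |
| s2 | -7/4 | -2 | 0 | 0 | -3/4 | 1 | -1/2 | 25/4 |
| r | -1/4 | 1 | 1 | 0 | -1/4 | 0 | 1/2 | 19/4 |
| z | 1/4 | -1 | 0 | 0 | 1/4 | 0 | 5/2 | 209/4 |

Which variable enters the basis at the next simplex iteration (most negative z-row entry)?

Negative z-row entries: q: -1.
The most negative is -1 in column q, so q enters.

q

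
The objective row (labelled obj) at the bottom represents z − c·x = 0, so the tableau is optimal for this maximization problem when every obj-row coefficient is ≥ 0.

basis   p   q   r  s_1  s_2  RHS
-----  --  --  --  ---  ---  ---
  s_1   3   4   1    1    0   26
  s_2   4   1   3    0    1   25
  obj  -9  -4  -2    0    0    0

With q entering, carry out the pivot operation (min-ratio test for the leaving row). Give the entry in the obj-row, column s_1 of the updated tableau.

1

Ratio test on column q — row 1: 26/4 = 13/2; row 2: 25/1 = 25. Minimum is 13/2 at row 1 (s_1 leaves); pivot element 4.
Divide row 1 by 4; eliminate column q from the other rows.
obj-row update in column s_1: 0 − (-4)·(1/4) = 1.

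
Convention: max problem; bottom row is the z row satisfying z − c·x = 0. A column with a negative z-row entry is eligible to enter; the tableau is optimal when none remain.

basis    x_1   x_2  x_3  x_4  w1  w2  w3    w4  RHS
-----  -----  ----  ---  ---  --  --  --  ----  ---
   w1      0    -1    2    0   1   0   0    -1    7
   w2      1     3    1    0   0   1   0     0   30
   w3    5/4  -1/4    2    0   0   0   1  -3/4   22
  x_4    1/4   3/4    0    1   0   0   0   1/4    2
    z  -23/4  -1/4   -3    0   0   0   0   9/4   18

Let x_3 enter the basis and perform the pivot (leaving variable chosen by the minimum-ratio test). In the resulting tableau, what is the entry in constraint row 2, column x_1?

1

Ratio test on column x_3 — row 1: 7/2 = 7/2; row 2: 30/1 = 30; row 3: 22/2 = 11; row 4: entry 0 ≤ 0. Minimum is 7/2 at row 1 (w1 leaves); pivot element 2.
Divide row 1 by 2; eliminate column x_3 from the other rows.
Row 2 update in column x_1: 1 − 1·0 = 1.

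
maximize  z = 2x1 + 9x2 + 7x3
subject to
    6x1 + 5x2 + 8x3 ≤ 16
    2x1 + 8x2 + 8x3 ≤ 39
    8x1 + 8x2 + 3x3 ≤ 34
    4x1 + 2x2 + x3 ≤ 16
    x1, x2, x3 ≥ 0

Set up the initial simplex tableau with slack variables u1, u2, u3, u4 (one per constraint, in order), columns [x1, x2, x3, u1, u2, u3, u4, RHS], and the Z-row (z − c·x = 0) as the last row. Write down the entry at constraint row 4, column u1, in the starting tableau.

0

Slack u1 belongs to constraint 1; its column is the unit vector e_1, so the entry in row 4 is 0.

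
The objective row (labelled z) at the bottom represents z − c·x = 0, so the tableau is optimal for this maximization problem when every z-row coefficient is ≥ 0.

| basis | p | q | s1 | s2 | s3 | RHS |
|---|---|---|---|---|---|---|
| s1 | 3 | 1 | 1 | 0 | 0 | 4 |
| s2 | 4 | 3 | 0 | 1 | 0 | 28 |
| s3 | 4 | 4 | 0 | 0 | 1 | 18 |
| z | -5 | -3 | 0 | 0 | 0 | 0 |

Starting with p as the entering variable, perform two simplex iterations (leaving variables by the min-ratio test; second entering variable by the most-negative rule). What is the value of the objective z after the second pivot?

Ratio test on column p — row 1: 4/3 = 4/3; row 2: 28/4 = 7; row 3: 18/4 = 9/2. Minimum is 4/3 at row 1 (s1 leaves); pivot element 3.
Pivot on row 1; the z-row RHS becomes 0 − (-5)·(4/3) = 20/3.
Next entering variable (most negative z-row entry -4/3): q.
Ratio test on column q — row 1: (4/3)/(1/3) = 4; row 2: (68/3)/(5/3) = 68/5; row 3: (38/3)/(8/3) = 19/4. Minimum is 4 at row 1 (p leaves); pivot element 1/3.
After the second pivot the z-row RHS is 20/3 − (-4/3)·4 = 12.

12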